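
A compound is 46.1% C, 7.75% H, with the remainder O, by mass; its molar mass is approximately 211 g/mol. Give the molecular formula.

C8H16O6

Assume 100 g: 46.1 g C, 7.75 g H, 46.15 g O.
C: 46.1 g ÷ 12.01 g/mol = 3.838 mol
H: 7.75 g ÷ 1.008 g/mol = 7.688 mol
O: 46.15 g ÷ 16.00 g/mol = 2.884 mol
Divide by the smallest (2.884 mol O): C 1.331, H 2.666, O 1.000
Multiply by 3: C 3.99, H 8.00, O 3.00 → C4H8O3
Empirical-formula mass = 104.10 g/mol
n = 211 / 104.10 = 2.03 ≈ 2
Molecular formula = (C4H8O3)×2 = C8H16O6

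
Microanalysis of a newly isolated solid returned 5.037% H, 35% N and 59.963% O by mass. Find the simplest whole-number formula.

H4N2O3

Assume 100 g: 5.037 g H, 35 g N, 59.963 g O.
Moles — H: 5.037 / 1.008 = 4.997 mol; N: 35 / 14.01 = 2.498 mol; O: 59.963 / 16.00 = 3.748 mol
Divide by the smallest (2.498 mol N): H 2.000, N 1.000, O 1.500
×2: H 4.00, N 2.00, O 3.00 → H4N2O3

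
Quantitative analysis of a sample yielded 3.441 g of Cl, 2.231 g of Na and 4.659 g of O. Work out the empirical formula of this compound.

ClNaO3

Moles — Cl: 3.441 / 35.45 = 0.09707 mol; Na: 2.231 / 22.99 = 0.09704 mol; O: 4.659 / 16.00 = 0.2912 mol
Smallest is Na at 0.09704 mol; normalising gives Cl 1.000, Na 1.000, O 3.001
Ratio ≈ 1:1:3, so the empirical formula is ClNaO3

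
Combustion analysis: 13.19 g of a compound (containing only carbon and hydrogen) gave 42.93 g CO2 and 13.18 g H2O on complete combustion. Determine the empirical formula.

mol C = 42.93 / 44.01 = 0.9755; mass C = 0.9755 × 12.01 = 11.72 g
mol H = 2 × (13.18 / 18.02) = 1.463; mass H = 1.463 × 1.008 = 1.475 g
Smallest is C at 0.9755 mol; normalising gives C 1.000, H 1.500
Scaling by 2: C 2.00, H 3.00 → C2H3

C2H3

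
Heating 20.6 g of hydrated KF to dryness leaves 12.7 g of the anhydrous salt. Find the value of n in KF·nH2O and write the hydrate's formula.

KF·2H2O

Mass of water lost = 20.6 − 12.7 = 7.9 g → 7.9 / 18.02 = 0.4384 mol H2O
Molar mass of KF = 58.10 g/mol → mol KF = 12.7 / 58.10 = 0.2186
n = 0.4384 / 0.2186 = 2.01 ≈ 2 → KF·2H2O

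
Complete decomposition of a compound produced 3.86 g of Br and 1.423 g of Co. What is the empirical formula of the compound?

Br: 3.86 g ÷ 79.90 g/mol = 0.04831 mol
Co: 1.423 g ÷ 58.93 g/mol = 0.02415 mol
Smallest is Co at 0.02415 mol; normalising gives Br 2.001, Co 1.000
Ratio ≈ 2:1, so the empirical formula is Br2Co

Br2Co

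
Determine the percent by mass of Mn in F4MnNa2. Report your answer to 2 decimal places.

31.05%

Molar mass = 4(19.00) + 1(54.94) + 2(22.99) = 176.920 g/mol
Mass of Mn per mole = 1 × 54.94 = 54.940 g
% Mn = 54.940 / 176.920 × 100 = 31.05%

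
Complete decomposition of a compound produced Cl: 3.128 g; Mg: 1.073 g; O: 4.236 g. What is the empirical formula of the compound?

Cl: 3.128 g ÷ 35.45 g/mol = 0.08824 mol
Mg: 1.073 g ÷ 24.31 g/mol = 0.04414 mol
O: 4.236 g ÷ 16.00 g/mol = 0.2647 mol
Ratios (÷ 0.04414): Cl 1.999, Mg 1.000, O 5.998
→ Cl2MgO6

Cl2MgO6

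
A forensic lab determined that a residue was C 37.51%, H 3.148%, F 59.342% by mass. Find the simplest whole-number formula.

CHF

Assume 100 g: 37.51 g C, 3.148 g H, 59.342 g F.
Moles — C: 37.51 / 12.01 = 3.123 mol; H: 3.148 / 1.008 = 3.123 mol; F: 59.342 / 19.00 = 3.123 mol
Ratios (÷ 3.123): C 1.000, H 1.000, F 1.000
→ CHF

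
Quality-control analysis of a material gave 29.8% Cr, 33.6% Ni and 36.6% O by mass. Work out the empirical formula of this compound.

Assume 100 g: 29.8 g Cr, 33.6 g Ni, 36.6 g O.
n(Cr) = 29.8/52.00 = 0.5731, n(Ni) = 33.6/58.69 = 0.5725, n(O) = 36.6/16.00 = 2.288
Divide by the smallest (0.5725 mol Ni): Cr 1.001, Ni 1.000, O 3.996
≈ 1:1:4 → CrNiO4

CrNiO4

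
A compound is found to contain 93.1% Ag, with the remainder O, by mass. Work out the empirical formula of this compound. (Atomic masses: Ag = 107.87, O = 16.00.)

Ag2O

Assume 100 g: 93.1 g Ag, 6.9 g O.
Ag: 93.1 g ÷ 107.87 g/mol = 0.8631 mol
O: 6.9 g ÷ 16.00 g/mol = 0.4313 mol
Divide by the smallest (0.4313 mol O): Ag 2.001, O 1.000
→ Ag2O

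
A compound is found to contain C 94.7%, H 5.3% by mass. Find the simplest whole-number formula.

Assume 100 g: 94.7 g C, 5.3 g H.
C: 94.7 g ÷ 12.01 g/mol = 7.885 mol
H: 5.3 g ÷ 1.008 g/mol = 5.258 mol
Divide by the smallest (5.258 mol H): C 1.500, H 1.000
Scaling by 2: C 3.00, H 2.00 → C3H2

C3H2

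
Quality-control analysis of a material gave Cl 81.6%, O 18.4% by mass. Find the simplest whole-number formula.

Assume 100 g: 81.6 g Cl, 18.4 g O.
n(Cl) = 81.6/35.45 = 2.302, n(O) = 18.4/16.00 = 1.15
Divide by the smallest (1.15 mol O): Cl 2.002, O 1.000
Ratio ≈ 2:1, so the empirical formula is Cl2O

Cl2O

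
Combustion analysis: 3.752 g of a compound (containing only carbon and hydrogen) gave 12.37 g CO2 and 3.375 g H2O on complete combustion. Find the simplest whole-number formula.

mol C = 12.37 / 44.01 = 0.2811; mass C = 0.2811 × 12.01 = 3.376 g
mol H = 2 × (3.375 / 18.02) = 0.3746; mass H = 0.3746 × 1.008 = 0.3776 g
Divide by the smallest (0.2811 mol C): C 1.000, H 1.333
Scaling by 3: C 3.00, H 4.00 → C3H4

C3H4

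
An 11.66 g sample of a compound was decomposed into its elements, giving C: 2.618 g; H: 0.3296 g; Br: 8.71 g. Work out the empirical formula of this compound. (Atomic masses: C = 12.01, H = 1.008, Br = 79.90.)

C2H3Br

C: 2.618 g ÷ 12.01 g/mol = 0.218 mol
H: 0.3296 g ÷ 1.008 g/mol = 0.327 mol
Br: 8.71 g ÷ 79.90 g/mol = 0.109 mol
Smallest is Br at 0.109 mol; normalising gives C 2.000, H 3.000, Br 1.000
Ratio ≈ 2:3:1, so the empirical formula is C2H3Br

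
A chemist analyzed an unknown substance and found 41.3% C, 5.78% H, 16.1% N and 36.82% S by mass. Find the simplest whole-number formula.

C3H5NS

Assume 100 g: 41.3 g C, 5.78 g H, 16.1 g N, 36.82 g S.
C: 41.3 g ÷ 12.01 g/mol = 3.439 mol
H: 5.78 g ÷ 1.008 g/mol = 5.734 mol
N: 16.1 g ÷ 14.01 g/mol = 1.149 mol
S: 36.82 g ÷ 32.07 g/mol = 1.148 mol
Divide by the smallest (1.148 mol S): C 2.995, H 4.994, N 1.001, S 1.000
Ratio ≈ 3:5:1:1, so the empirical formula is C3H5NS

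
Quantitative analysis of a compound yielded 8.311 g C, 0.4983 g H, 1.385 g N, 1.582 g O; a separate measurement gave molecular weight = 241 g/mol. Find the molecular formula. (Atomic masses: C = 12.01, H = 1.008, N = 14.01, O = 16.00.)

Moles — C: 8.311 / 12.01 = 0.692 mol; H: 0.4983 / 1.008 = 0.4943 mol; N: 1.385 / 14.01 = 0.09886 mol; O: 1.582 / 16.00 = 0.09888 mol
Ratios (÷ 0.09886): C 7.000, H 5.001, N 1.000, O 1.000
→ C7H5NO
Empirical-formula mass = 119.12 g/mol
n = 241 / 119.12 = 2.02 ≈ 2
Molecular formula = (C7H5NO)×2 = C14H10N2O2

C14H10N2O2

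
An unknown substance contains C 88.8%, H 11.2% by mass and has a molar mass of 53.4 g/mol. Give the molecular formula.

Assume 100 g: 88.8 g C, 11.2 g H.
n(C) = 88.8/12.01 = 7.394, n(H) = 11.2/1.008 = 11.11
Ratios (÷ 7.394): C 1.000, H 1.503
×2: C 2.00, H 3.01 → C2H3
Empirical-formula mass = 27.04 g/mol
n = 53.4 / 27.04 = 1.97 ≈ 2
Molecular formula = (C2H3)×2 = C4H6

C4H6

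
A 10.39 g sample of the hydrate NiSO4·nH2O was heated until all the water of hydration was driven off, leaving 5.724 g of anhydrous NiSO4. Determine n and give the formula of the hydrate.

NiSO4·7H2O

Mass of water lost = 10.39 − 5.724 = 4.666 g → 4.666 / 18.02 = 0.2589 mol H2O
Molar mass of NiSO4 = 154.76 g/mol → mol NiSO4 = 5.724 / 154.76 = 0.03699
n = 0.2589 / 0.03699 = 7.00 ≈ 7 → NiSO4·7H2O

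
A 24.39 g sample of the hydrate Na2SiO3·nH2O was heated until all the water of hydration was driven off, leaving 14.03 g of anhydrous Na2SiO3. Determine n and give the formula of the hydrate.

Mass of water lost = 24.39 − 14.03 = 10.36 g → 10.36 / 18.02 = 0.5749 mol H2O
Molar mass of Na2SiO3 = 122.07 g/mol → mol Na2SiO3 = 14.03 / 122.07 = 0.1149
n = 0.5749 / 0.1149 = 5.00 ≈ 5 → Na2SiO3·5H2O

Na2SiO3·5H2O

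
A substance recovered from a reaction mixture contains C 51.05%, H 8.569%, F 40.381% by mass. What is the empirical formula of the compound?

C2H4F

Assume 100 g: 51.05 g C, 8.569 g H, 40.381 g F.
n(C) = 51.05/12.01 = 4.251, n(H) = 8.569/1.008 = 8.501, n(F) = 40.381/19.00 = 2.125
Smallest is F at 2.125 mol; normalising gives C 2.000, H 4.000, F 1.000
Ratio ≈ 2:4:1, so the empirical formula is C2H4F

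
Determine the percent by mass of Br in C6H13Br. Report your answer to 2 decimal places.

Molar mass = 6(12.01) + 13(1.008) + 1(79.90) = 165.064 g/mol
Mass of Br per mole = 1 × 79.90 = 79.900 g
% Br = 79.900 / 165.064 × 100 = 48.41%

48.41%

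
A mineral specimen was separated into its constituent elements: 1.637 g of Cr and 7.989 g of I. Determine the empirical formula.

CrI2

Cr: 1.637 g ÷ 52.00 g/mol = 0.03148 mol
I: 7.989 g ÷ 126.90 g/mol = 0.06296 mol
Divide by the smallest (0.03148 mol Cr): Cr 1.000, I 2.000
→ CrI2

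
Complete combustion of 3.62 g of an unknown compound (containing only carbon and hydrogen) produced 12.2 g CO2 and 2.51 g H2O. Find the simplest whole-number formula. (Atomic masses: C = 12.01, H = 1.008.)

mol C = 12.2 / 44.01 = 0.2772; mass C = 0.2772 × 12.01 = 3.329 g
mol H = 2 × (2.51 / 18.02) = 0.2786; mass H = 0.2786 × 1.008 = 0.2808 g
Ratios (÷ 0.2772): C 1.000, H 1.005
≈ 1:1 → CH

CH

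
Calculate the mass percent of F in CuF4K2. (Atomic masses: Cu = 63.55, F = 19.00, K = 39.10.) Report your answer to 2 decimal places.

34.90%

Molar mass = 1(63.55) + 4(19.00) + 2(39.10) = 217.750 g/mol
Mass of F per mole = 4 × 19.00 = 76.000 g
% F = 76.000 / 217.750 × 100 = 34.90%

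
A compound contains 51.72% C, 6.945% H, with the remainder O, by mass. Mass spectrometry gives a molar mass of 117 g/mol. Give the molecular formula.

Assume 100 g: 51.72 g C, 6.945 g H, 41.335 g O.
n(C) = 51.72/12.01 = 4.306, n(H) = 6.945/1.008 = 6.89, n(O) = 41.335/16.00 = 2.583
Divide by the smallest (2.583 mol O): C 1.667, H 2.667, O 1.000
Scaling by 3: C 5.00, H 8.00, O 3.00 → C5H8O3
Empirical-formula mass = 116.11 g/mol
n = 117 / 116.11 = 1.01 ≈ 1
Molecular formula = empirical formula = C5H8O3

C5H8O3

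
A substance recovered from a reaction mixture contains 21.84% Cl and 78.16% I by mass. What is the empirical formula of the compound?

Assume 100 g: 21.84 g Cl, 78.16 g I.
Moles — Cl: 21.84 / 35.45 = 0.6161 mol; I: 78.16 / 126.90 = 0.6159 mol
Ratios (÷ 0.6159): Cl 1.000, I 1.000
≈ 1:1 → ClI

ClI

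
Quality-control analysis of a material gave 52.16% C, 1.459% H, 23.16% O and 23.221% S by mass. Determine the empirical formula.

Assume 100 g: 52.16 g C, 1.459 g H, 23.16 g O, 23.221 g S.
n(C) = 52.16/12.01 = 4.343, n(H) = 1.459/1.008 = 1.447, n(O) = 23.16/16.00 = 1.448, n(S) = 23.221/32.07 = 0.7241
Ratios (÷ 0.7241): C 5.998, H 1.999, O 1.999, S 1.000
Ratio ≈ 6:2:2:1, so the empirical formula is C6H2O2S

C6H2O2S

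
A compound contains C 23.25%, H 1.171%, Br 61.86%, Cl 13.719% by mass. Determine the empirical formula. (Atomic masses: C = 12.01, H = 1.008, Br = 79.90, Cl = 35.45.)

Assume 100 g: 23.25 g C, 1.171 g H, 61.86 g Br, 13.719 g Cl.
n(C) = 23.25/12.01 = 1.936, n(H) = 1.171/1.008 = 1.162, n(Br) = 61.86/79.90 = 0.7742, n(Cl) = 13.719/35.45 = 0.387
Ratios (÷ 0.387): C 5.002, H 3.002, Br 2.001, Cl 1.000
Ratio ≈ 5:3:2:1, so the empirical formula is C5H3Br2Cl

C5H3Br2Cl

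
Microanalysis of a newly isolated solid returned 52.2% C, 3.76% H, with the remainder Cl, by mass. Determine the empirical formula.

C7H6Cl2

Assume 100 g: 52.2 g C, 3.76 g H, 44.04 g Cl.
Moles — C: 52.2 / 12.01 = 4.346 mol; H: 3.76 / 1.008 = 3.73 mol; Cl: 44.04 / 35.45 = 1.242 mol
Smallest is Cl at 1.242 mol; normalising gives C 3.499, H 3.003, Cl 1.000
×2: C 7.00, H 6.01, Cl 2.00 → C7H6Cl2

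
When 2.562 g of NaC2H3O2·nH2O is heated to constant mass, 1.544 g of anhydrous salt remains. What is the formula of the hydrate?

NaC2H3O2·3H2O

Mass of water lost = 2.562 − 1.544 = 1.018 g → 1.018 / 18.02 = 0.05649 mol H2O
Molar mass of NaC2H3O2 = 82.03 g/mol → mol NaC2H3O2 = 1.544 / 82.03 = 0.01882
n = 0.05649 / 0.01882 = 3.00 ≈ 3 → NaC2H3O2·3H2O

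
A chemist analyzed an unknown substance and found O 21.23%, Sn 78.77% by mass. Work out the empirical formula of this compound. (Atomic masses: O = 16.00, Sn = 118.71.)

O2Sn

Assume 100 g: 21.23 g O, 78.77 g Sn.
Moles — O: 21.23 / 16.00 = 1.327 mol; Sn: 78.77 / 118.71 = 0.6635 mol
Divide by the smallest (0.6635 mol Sn): O 2.000, Sn 1.000
→ O2Sn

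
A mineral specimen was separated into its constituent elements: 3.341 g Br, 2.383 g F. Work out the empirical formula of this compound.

BrF3

Br: 3.341 g ÷ 79.90 g/mol = 0.04181 mol
F: 2.383 g ÷ 19.00 g/mol = 0.1254 mol
Ratios (÷ 0.04181): Br 1.000, F 2.999
Ratio ≈ 1:3, so the empirical formula is BrF3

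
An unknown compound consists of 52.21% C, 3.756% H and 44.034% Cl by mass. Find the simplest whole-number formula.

Assume 100 g: 52.21 g C, 3.756 g H, 44.034 g Cl.
n(C) = 52.21/12.01 = 4.347, n(H) = 3.756/1.008 = 3.726, n(Cl) = 44.034/35.45 = 1.242
Smallest is Cl at 1.242 mol; normalising gives C 3.500, H 3.000, Cl 1.000
Scaling by 2: C 7.00, H 6.00, Cl 2.00 → C7H6Cl2

C7H6Cl2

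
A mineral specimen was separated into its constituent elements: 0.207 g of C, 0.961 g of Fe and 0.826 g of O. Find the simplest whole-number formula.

CFeO3

Moles — C: 0.207 / 12.01 = 0.01724 mol; Fe: 0.961 / 55.85 = 0.01721 mol; O: 0.826 / 16.00 = 0.05162 mol
Ratios (÷ 0.01721): C 1.002, Fe 1.000, O 3.000
→ CFeO3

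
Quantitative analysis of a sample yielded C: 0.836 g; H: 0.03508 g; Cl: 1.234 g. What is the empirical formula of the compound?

C: 0.836 g ÷ 12.01 g/mol = 0.06961 mol
H: 0.03508 g ÷ 1.008 g/mol = 0.0348 mol
Cl: 1.234 g ÷ 35.45 g/mol = 0.03481 mol
Smallest is H at 0.0348 mol; normalising gives C 2.000, H 1.000, Cl 1.000
→ C2HCl

C2HCl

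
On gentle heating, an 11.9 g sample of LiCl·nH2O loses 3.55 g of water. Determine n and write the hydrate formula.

Mass of anhydrous LiCl = 11.9 − 3.55 = 8.35 g
mol H2O = 3.55 / 18.02 = 0.197
Molar mass of LiCl = 42.39 g/mol → mol LiCl = 8.35 / 42.39 = 0.197
n = 0.197 / 0.197 = 1.00 ≈ 1 → LiCl·H2O

LiCl·H2O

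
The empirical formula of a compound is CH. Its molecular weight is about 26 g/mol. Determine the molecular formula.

Empirical-formula mass = 13.02 g/mol
n = 26 / 13.02 = 2.00 ≈ 2
Molecular formula = (CH)2 = C2H2

C2H2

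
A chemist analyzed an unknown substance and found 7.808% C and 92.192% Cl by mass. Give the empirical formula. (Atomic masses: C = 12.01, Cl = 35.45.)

CCl4

Assume 100 g: 7.808 g C, 92.192 g Cl.
C: 7.808 g ÷ 12.01 g/mol = 0.6501 mol
Cl: 92.192 g ÷ 35.45 g/mol = 2.601 mol
Ratios (÷ 0.6501): C 1.000, Cl 4.000
≈ 1:4 → CCl4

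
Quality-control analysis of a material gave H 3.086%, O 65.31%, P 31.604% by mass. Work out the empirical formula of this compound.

H3O4P

Assume 100 g: 3.086 g H, 65.31 g O, 31.604 g P.
n(H) = 3.086/1.008 = 3.062, n(O) = 65.31/16.00 = 4.082, n(P) = 31.604/30.97 = 1.02
Ratios (÷ 1.02): H 3.000, O 4.000, P 1.000
≈ 3:4:1 → H3O4P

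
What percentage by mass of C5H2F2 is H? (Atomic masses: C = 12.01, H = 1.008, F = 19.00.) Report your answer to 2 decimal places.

Molar mass = 5(12.01) + 2(1.008) + 2(19.00) = 100.066 g/mol
Mass of H per mole = 2 × 1.008 = 2.016 g
% H = 2.016 / 100.066 × 100 = 2.01%

2.01%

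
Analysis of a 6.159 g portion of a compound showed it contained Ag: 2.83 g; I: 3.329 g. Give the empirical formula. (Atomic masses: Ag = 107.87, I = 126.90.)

AgI

Ag: 2.83 g ÷ 107.87 g/mol = 0.02624 mol
I: 3.329 g ÷ 126.90 g/mol = 0.02623 mol
Smallest is I at 0.02623 mol; normalising gives Ag 1.000, I 1.000
≈ 1:1 → AgI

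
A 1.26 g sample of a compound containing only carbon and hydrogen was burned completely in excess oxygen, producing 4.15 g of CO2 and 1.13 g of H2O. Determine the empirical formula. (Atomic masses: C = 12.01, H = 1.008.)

mol C = 4.15 / 44.01 = 0.09430; mass C = 0.09430 × 12.01 = 1.133 g
mol H = 2 × (1.13 / 18.02) = 0.1254; mass H = 0.1254 × 1.008 = 0.1264 g
Divide by the smallest (0.0943 mol C): C 1.000, H 1.330
Scaling by 3: C 3.00, H 3.99 → C3H4

C3H4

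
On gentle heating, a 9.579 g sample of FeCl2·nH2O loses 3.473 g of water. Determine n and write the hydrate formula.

Mass of anhydrous FeCl2 = 9.579 − 3.473 = 6.106 g
mol H2O = 3.473 / 18.02 = 0.1927
Molar mass of FeCl2 = 126.75 g/mol → mol FeCl2 = 6.106 / 126.75 = 0.04817
n = 0.1927 / 0.04817 = 4.00 ≈ 4 → FeCl2·4H2O

FeCl2·4H2O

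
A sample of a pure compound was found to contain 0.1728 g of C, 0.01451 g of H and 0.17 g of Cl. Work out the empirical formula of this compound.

C: 0.1728 g ÷ 12.01 g/mol = 0.01439 mol
H: 0.01451 g ÷ 1.008 g/mol = 0.01439 mol
Cl: 0.17 g ÷ 35.45 g/mol = 0.004795 mol
Divide by the smallest (0.004795 mol Cl): C 3.000, H 3.002, Cl 1.000
Ratio ≈ 3:3:1, so the empirical formula is C3H3Cl

C3H3Cl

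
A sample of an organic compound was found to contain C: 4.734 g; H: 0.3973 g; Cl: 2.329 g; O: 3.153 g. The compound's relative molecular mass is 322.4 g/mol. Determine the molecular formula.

Moles — C: 4.734 / 12.01 = 0.3942 mol; H: 0.3973 / 1.008 = 0.3941 mol; Cl: 2.329 / 35.45 = 0.0657 mol; O: 3.153 / 16.00 = 0.1971 mol
Ratios (÷ 0.0657): C 6.000, H 5.999, Cl 1.000, O 3.000
Ratio ≈ 6:6:1:3, so the empirical formula is C6H6ClO3
Empirical-formula mass = 161.56 g/mol
n = 322.4 / 161.56 = 2.00 ≈ 2
Molecular formula = (C6H6ClO3)×2 = C12H12Cl2O6

C12H12Cl2O6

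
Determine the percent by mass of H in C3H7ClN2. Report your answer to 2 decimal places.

Molar mass = 3(12.01) + 7(1.008) + 1(35.45) + 2(14.01) = 106.556 g/mol
Mass of H per mole = 7 × 1.008 = 7.056 g
% H = 7.056 / 106.556 × 100 = 6.62%

6.62%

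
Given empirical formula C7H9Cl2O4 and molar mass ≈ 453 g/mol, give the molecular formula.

Empirical-formula mass = 228.04 g/mol
n = 453 / 228.04 = 1.99 ≈ 2
Molecular formula = (C7H9Cl2O4)2 = C14H18Cl4O8

C14H18Cl4O8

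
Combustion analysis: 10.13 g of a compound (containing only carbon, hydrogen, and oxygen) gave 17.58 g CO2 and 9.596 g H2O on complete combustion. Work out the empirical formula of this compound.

C3H8O2

mol C = 17.58 / 44.01 = 0.3995; mass C = 0.3995 × 12.01 = 4.797 g
mol H = 2 × (9.596 / 18.02) = 1.065; mass H = 1.065 × 1.008 = 1.074 g
mass O = 10.13 − (5.871) = 4.259 g → mol O = 0.2662
Divide by the smallest (0.2662 mol O): C 1.501, H 4.001, O 1.000
×2: C 3.00, H 8.00, O 2.00 → C3H8O2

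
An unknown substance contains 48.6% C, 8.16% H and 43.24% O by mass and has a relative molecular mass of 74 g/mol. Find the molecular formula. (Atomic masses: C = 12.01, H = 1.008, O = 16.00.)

Assume 100 g: 48.6 g C, 8.16 g H, 43.24 g O.
C: 48.6 g ÷ 12.01 g/mol = 4.047 mol
H: 8.16 g ÷ 1.008 g/mol = 8.095 mol
O: 43.24 g ÷ 16.00 g/mol = 2.703 mol
Ratios (÷ 2.703): C 1.497, H 2.995, O 1.000
×2: C 2.99, H 5.99, O 2.00 → C3H6O2
Empirical-formula mass = 74.08 g/mol
n = 74 / 74.08 = 1.00 ≈ 1
Molecular formula = empirical formula = C3H6O2

C3H6O2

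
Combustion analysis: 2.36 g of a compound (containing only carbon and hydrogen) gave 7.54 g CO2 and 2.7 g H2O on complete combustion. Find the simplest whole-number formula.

C4H7

mol C = 7.54 / 44.01 = 0.1713; mass C = 0.1713 × 12.01 = 2.058 g
mol H = 2 × (2.7 / 18.02) = 0.2997; mass H = 0.2997 × 1.008 = 0.3021 g
Divide by the smallest (0.1713 mol C): C 1.000, H 1.749
×4: C 4.00, H 7.00 → C4H7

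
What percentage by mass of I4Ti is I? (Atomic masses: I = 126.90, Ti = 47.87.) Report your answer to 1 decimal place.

91.4%

Molar mass = 4(126.90) + 1(47.87) = 555.470 g/mol
Mass of I per mole = 4 × 126.90 = 507.600 g
% I = 507.600 / 555.470 × 100 = 91.4%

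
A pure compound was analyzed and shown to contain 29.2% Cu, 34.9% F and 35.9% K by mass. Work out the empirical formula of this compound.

Assume 100 g: 29.2 g Cu, 34.9 g F, 35.9 g K.
Moles — Cu: 29.2 / 63.55 = 0.4595 mol; F: 34.9 / 19.00 = 1.837 mol; K: 35.9 / 39.10 = 0.9182 mol
Smallest is Cu at 0.4595 mol; normalising gives Cu 1.000, F 3.998, K 1.998
≈ 1:4:2 → CuF4K2

CuF4K2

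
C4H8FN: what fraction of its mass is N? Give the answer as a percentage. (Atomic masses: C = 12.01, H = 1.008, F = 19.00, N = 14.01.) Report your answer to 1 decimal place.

Molar mass = 4(12.01) + 8(1.008) + 1(19.00) + 1(14.01) = 89.114 g/mol
Mass of N per mole = 1 × 14.01 = 14.010 g
% N = 14.010 / 89.114 × 100 = 15.7%

15.7%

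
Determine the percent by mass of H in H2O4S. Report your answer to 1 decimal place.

2.1%

Molar mass = 2(1.008) + 4(16.00) + 1(32.07) = 98.086 g/mol
Mass of H per mole = 2 × 1.008 = 2.016 g
% H = 2.016 / 98.086 × 100 = 2.1%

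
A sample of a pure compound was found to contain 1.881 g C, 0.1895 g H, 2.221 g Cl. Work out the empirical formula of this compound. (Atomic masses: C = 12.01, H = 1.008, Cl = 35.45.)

C: 1.881 g ÷ 12.01 g/mol = 0.1566 mol
H: 0.1895 g ÷ 1.008 g/mol = 0.188 mol
Cl: 2.221 g ÷ 35.45 g/mol = 0.06265 mol
Smallest is Cl at 0.06265 mol; normalising gives C 2.500, H 3.001, Cl 1.000
Scaling by 2: C 5.00, H 6.00, Cl 2.00 → C5H6Cl2

C5H6Cl2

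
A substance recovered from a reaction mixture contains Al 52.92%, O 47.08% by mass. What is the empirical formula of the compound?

Assume 100 g: 52.92 g Al, 47.08 g O.
Moles — Al: 52.92 / 26.98 = 1.961 mol; O: 47.08 / 16.00 = 2.942 mol
Ratios (÷ 1.961): Al 1.000, O 1.500
Multiply by 2: Al 2.00, O 3.00 → Al2O3

Al2O3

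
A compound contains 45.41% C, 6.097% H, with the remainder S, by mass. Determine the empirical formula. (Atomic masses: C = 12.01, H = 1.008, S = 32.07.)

C5H8S2

Assume 100 g: 45.41 g C, 6.097 g H, 48.493 g S.
n(C) = 45.41/12.01 = 3.781, n(H) = 6.097/1.008 = 6.049, n(S) = 48.493/32.07 = 1.512
Smallest is S at 1.512 mol; normalising gives C 2.501, H 4.000, S 1.000
×2: C 5.00, H 8.00, S 2.00 → C5H8S2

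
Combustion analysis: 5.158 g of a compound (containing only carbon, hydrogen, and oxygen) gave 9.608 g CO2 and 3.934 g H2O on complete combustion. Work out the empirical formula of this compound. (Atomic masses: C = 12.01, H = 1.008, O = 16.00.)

mol C = 9.608 / 44.01 = 0.2183; mass C = 0.2183 × 12.01 = 2.622 g
mol H = 2 × (3.934 / 18.02) = 0.4366; mass H = 0.4366 × 1.008 = 0.4401 g
mass O = 5.158 − (3.062) = 2.096 g → mol O = 0.1310
Divide by the smallest (0.131 mol O): C 1.667, H 3.333, O 1.000
Scaling by 3: C 5.00, H 10.00, O 3.00 → C5H10O3

C5H10O3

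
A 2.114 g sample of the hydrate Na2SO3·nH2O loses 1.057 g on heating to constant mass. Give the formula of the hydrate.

Mass of anhydrous Na2SO3 = 2.114 − 1.057 = 1.057 g
mol H2O = 1.057 / 18.02 = 0.05866
Molar mass of Na2SO3 = 126.05 g/mol → mol Na2SO3 = 1.057 / 126.05 = 0.008386
n = 0.05866 / 0.008386 = 7.00 ≈ 7 → Na2SO3·7H2O

Na2SO3·7H2O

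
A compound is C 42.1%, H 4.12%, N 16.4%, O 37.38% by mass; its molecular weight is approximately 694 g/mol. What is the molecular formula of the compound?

C24H28N8O16

Assume 100 g: 42.1 g C, 4.12 g H, 16.4 g N, 37.38 g O.
n(C) = 42.1/12.01 = 3.505, n(H) = 4.12/1.008 = 4.087, n(N) = 16.4/14.01 = 1.171, n(O) = 37.38/16.00 = 2.336
Smallest is N at 1.171 mol; normalising gives C 2.995, H 3.492, N 1.000, O 1.996
Multiply by 2: C 5.99, H 6.98, N 2.00, O 3.99 → C6H7N2O4
Empirical-formula mass = 171.14 g/mol
n = 694 / 171.14 = 4.06 ≈ 4
Molecular formula = (C6H7N2O4)×4 = C24H28N8O16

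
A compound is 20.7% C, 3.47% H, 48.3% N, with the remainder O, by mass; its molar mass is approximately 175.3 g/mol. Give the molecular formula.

C3H6N6O3

Assume 100 g: 20.7 g C, 3.47 g H, 48.3 g N, 27.53 g O.
C: 20.7 g ÷ 12.01 g/mol = 1.724 mol
H: 3.47 g ÷ 1.008 g/mol = 3.442 mol
N: 48.3 g ÷ 14.01 g/mol = 3.448 mol
O: 27.53 g ÷ 16.00 g/mol = 1.721 mol
Smallest is O at 1.721 mol; normalising gives C 1.002, H 2.001, N 2.004, O 1.000
Ratio ≈ 1:2:2:1, so the empirical formula is CH2N2O
Empirical-formula mass = 58.05 g/mol
n = 175.3 / 58.05 = 3.02 ≈ 3
Molecular formula = (CH2N2O)×3 = C3H6N6O3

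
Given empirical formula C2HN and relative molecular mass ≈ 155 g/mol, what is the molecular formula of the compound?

C8H4N4

Empirical-formula mass = 39.04 g/mol
n = 155 / 39.04 = 3.97 ≈ 4
Molecular formula = (C2HN)4 = C8H4N4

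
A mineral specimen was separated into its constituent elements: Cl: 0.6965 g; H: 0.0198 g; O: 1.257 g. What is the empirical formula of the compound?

n(Cl) = 0.6965/35.45 = 0.01965, n(H) = 0.0198/1.008 = 0.01964, n(O) = 1.257/16.00 = 0.07856
Divide by the smallest (0.01964 mol H): Cl 1.000, H 1.000, O 4.000
Ratio ≈ 1:1:4, so the empirical formula is ClHO4

ClHO4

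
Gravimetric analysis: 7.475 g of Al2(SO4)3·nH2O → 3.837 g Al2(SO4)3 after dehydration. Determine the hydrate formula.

Mass of water lost = 7.475 − 3.837 = 3.638 g → 3.638 / 18.02 = 0.2019 mol H2O
Molar mass of Al2(SO4)3 = 342.17 g/mol → mol Al2(SO4)3 = 3.837 / 342.17 = 0.01121
n = 0.2019 / 0.01121 = 18.00 ≈ 18 → Al2(SO4)3·18H2O

Al2(SO4)3·18H2O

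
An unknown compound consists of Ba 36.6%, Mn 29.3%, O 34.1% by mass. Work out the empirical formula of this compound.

BaMn2O8

Assume 100 g: 36.6 g Ba, 29.3 g Mn, 34.1 g O.
Ba: 36.6 g ÷ 137.33 g/mol = 0.2665 mol
Mn: 29.3 g ÷ 54.94 g/mol = 0.5333 mol
O: 34.1 g ÷ 16.00 g/mol = 2.131 mol
Smallest is Ba at 0.2665 mol; normalising gives Ba 1.000, Mn 2.001, O 7.997
Ratio ≈ 1:2:8, so the empirical formula is BaMn2O8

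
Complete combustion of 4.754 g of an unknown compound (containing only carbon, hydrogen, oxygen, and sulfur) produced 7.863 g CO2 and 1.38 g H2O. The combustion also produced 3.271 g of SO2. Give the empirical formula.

C7H6O2S2

mol C = 7.863 / 44.01 = 0.1787; mass C = 0.1787 × 12.01 = 2.146 g
mol H = 2 × (1.38 / 18.02) = 0.1532; mass H = 0.1532 × 1.008 = 0.1544 g
mol S = 3.271 / 64.07 = 0.05105; mass S = 1.637 g
mass O = 4.754 − (3.937) = 0.8166 g → mol O = 0.05104
Divide by the smallest (0.05104 mol O): C 3.501, H 3.001, O 1.000, S 1.000
Multiply by 2: C 7.00, H 6.00, O 2.00, S 2.00 → C7H6O2S2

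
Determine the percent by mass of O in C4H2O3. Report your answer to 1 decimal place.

Molar mass = 4(12.01) + 2(1.008) + 3(16.00) = 98.056 g/mol
Mass of O per mole = 3 × 16.00 = 48.000 g
% O = 48.000 / 98.056 × 100 = 49.0%

49.0%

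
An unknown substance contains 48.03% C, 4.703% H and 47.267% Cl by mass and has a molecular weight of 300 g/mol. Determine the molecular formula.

C12H14Cl4

Assume 100 g: 48.03 g C, 4.703 g H, 47.267 g Cl.
n(C) = 48.03/12.01 = 3.999, n(H) = 4.703/1.008 = 4.666, n(Cl) = 47.267/35.45 = 1.333
Divide by the smallest (1.333 mol Cl): C 2.999, H 3.499, Cl 1.000
×2: C 6.00, H 7.00, Cl 2.00 → C6H7Cl2
Empirical-formula mass = 150.02 g/mol
n = 300 / 150.02 = 2.00 ≈ 2
Molecular formula = (C6H7Cl2)×2 = C12H14Cl4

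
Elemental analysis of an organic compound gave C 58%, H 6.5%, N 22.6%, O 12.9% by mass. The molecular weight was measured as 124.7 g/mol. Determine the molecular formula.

C6H8N2O

Assume 100 g: 58 g C, 6.5 g H, 22.6 g N, 12.9 g O.
n(C) = 58/12.01 = 4.829, n(H) = 6.5/1.008 = 6.448, n(N) = 22.6/14.01 = 1.613, n(O) = 12.9/16.00 = 0.8063
Divide by the smallest (0.8063 mol O): C 5.990, H 7.998, N 2.001, O 1.000
≈ 6:8:2:1 → C6H8N2O
Empirical-formula mass = 124.14 g/mol
n = 124.7 / 124.14 = 1.00 ≈ 1
Molecular formula = empirical formula = C6H8N2O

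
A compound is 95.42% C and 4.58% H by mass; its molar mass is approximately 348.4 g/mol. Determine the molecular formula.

Assume 100 g: 95.42 g C, 4.58 g H.
Moles — C: 95.42 / 12.01 = 7.945 mol; H: 4.58 / 1.008 = 4.544 mol
Divide by the smallest (4.544 mol H): C 1.749, H 1.000
×4: C 6.99, H 4.00 → C7H4
Empirical-formula mass = 88.10 g/mol
n = 348.4 / 88.10 = 3.95 ≈ 4
Molecular formula = (C7H4)×4 = C28H16

C28H16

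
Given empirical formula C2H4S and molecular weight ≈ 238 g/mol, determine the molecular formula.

Empirical-formula mass = 60.12 g/mol
n = 238 / 60.12 = 3.96 ≈ 4
Molecular formula = (C2H4S)4 = C8H16S4

C8H16S4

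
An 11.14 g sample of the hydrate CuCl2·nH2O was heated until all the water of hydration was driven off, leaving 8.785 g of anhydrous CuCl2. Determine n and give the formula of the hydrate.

CuCl2·2H2O

Mass of water lost = 11.14 − 8.785 = 2.355 g → 2.355 / 18.02 = 0.1307 mol H2O
Molar mass of CuCl2 = 134.45 g/mol → mol CuCl2 = 8.785 / 134.45 = 0.06534
n = 0.1307 / 0.06534 = 2.00 ≈ 2 → CuCl2·2H2O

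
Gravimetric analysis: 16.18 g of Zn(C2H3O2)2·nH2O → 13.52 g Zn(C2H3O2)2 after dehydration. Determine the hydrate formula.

Mass of water lost = 16.18 − 13.52 = 2.66 g → 2.66 / 18.02 = 0.1476 mol H2O
Molar mass of Zn(C2H3O2)2 = 183.47 g/mol → mol Zn(C2H3O2)2 = 13.52 / 183.47 = 0.07369
n = 0.1476 / 0.07369 = 2.00 ≈ 2 → Zn(C2H3O2)2·2H2O

Zn(C2H3O2)2·2H2O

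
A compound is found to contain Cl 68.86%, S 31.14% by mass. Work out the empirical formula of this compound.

Cl2S

Assume 100 g: 68.86 g Cl, 31.14 g S.
Cl: 68.86 g ÷ 35.45 g/mol = 1.942 mol
S: 31.14 g ÷ 32.07 g/mol = 0.971 mol
Divide by the smallest (0.971 mol S): Cl 2.000, S 1.000
≈ 2:1 → Cl2S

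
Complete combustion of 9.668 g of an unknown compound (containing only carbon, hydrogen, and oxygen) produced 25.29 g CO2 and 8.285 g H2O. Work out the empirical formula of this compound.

mol C = 25.29 / 44.01 = 0.5746; mass C = 0.5746 × 12.01 = 6.901 g
mol H = 2 × (8.285 / 18.02) = 0.9195; mass H = 0.9195 × 1.008 = 0.9269 g
mass O = 9.668 − (7.828) = 1.840 g → mol O = 0.1150
Divide by the smallest (0.115 mol O): C 4.998, H 7.997, O 1.000
→ C5H8O

C5H8O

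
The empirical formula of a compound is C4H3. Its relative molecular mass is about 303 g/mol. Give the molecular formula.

Empirical-formula mass = 51.06 g/mol
n = 303 / 51.06 = 5.93 ≈ 6
Molecular formula = (C4H3)6 = C24H18

C24H18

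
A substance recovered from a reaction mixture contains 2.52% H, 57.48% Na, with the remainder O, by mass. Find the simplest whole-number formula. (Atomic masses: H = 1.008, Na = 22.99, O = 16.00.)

Assume 100 g: 2.52 g H, 57.48 g Na, 40 g O.
n(H) = 2.52/1.008 = 2.5, n(Na) = 57.48/22.99 = 2.5, n(O) = 40/16.00 = 2.5
Ratios (÷ 2.5): H 1.000, Na 1.000, O 1.000
Ratio ≈ 1:1:1, so the empirical formula is HNaO

HNaO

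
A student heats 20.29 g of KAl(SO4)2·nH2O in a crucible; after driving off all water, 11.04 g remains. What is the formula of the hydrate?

KAl(SO4)2·12H2O

Mass of water lost = 20.29 − 11.04 = 9.25 g → 9.25 / 18.02 = 0.5133 mol H2O
Molar mass of KAl(SO4)2 = 258.22 g/mol → mol KAl(SO4)2 = 11.04 / 258.22 = 0.04275
n = 0.5133 / 0.04275 = 12.01 ≈ 12 → KAl(SO4)2·12H2O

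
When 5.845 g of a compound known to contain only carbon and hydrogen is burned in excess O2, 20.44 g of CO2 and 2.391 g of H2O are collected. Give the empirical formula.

C7H4

mol C = 20.44 / 44.01 = 0.4644; mass C = 0.4644 × 12.01 = 5.578 g
mol H = 2 × (2.391 / 18.02) = 0.2654; mass H = 0.2654 × 1.008 = 0.2675 g
Divide by the smallest (0.2654 mol H): C 1.750, H 1.000
Multiply by 4: C 7.00, H 4.00 → C7H4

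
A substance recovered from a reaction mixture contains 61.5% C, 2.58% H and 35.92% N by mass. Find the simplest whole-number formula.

C2HN

Assume 100 g: 61.5 g C, 2.58 g H, 35.92 g N.
Moles — C: 61.5 / 12.01 = 5.121 mol; H: 2.58 / 1.008 = 2.56 mol; N: 35.92 / 14.01 = 2.564 mol
Smallest is H at 2.56 mol; normalising gives C 2.001, H 1.000, N 1.002
Ratio ≈ 2:1:1, so the empirical formula is C2HN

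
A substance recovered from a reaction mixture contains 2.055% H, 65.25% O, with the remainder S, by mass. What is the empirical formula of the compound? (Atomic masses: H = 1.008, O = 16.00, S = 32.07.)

H2O4S

Assume 100 g: 2.055 g H, 65.25 g O, 32.695 g S.
Moles — H: 2.055 / 1.008 = 2.039 mol; O: 65.25 / 16.00 = 4.078 mol; S: 32.695 / 32.07 = 1.019 mol
Smallest is S at 1.019 mol; normalising gives H 2.000, O 4.000, S 1.000
→ H2O4S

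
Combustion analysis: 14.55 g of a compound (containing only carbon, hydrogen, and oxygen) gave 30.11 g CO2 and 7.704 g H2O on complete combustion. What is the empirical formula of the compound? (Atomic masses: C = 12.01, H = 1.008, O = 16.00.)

mol C = 30.11 / 44.01 = 0.6842; mass C = 0.6842 × 12.01 = 8.217 g
mol H = 2 × (7.704 / 18.02) = 0.8550; mass H = 0.8550 × 1.008 = 0.8619 g
mass O = 14.55 − (9.079) = 5.471 g → mol O = 0.3420
Smallest is O at 0.342 mol; normalising gives C 2.001, H 2.500, O 1.000
Scaling by 2: C 4.00, H 5.00, O 2.00 → C4H5O2

C4H5O2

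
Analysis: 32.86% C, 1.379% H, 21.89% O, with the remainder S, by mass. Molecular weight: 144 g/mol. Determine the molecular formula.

Assume 100 g: 32.86 g C, 1.379 g H, 21.89 g O, 43.871 g S.
n(C) = 32.86/12.01 = 2.736, n(H) = 1.379/1.008 = 1.368, n(O) = 21.89/16.00 = 1.368, n(S) = 43.871/32.07 = 1.368
Smallest is S at 1.368 mol; normalising gives C 2.000, H 1.000, O 1.000, S 1.000
≈ 2:1:1:1 → C2HOS
Empirical-formula mass = 73.10 g/mol
n = 144 / 73.10 = 1.97 ≈ 2
Molecular formula = (C2HOS)×2 = C4H2O2S2

C4H2O2S2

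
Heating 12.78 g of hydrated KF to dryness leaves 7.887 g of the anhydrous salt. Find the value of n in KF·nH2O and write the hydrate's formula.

KF·2H2O

Mass of water lost = 12.78 − 7.887 = 4.893 g → 4.893 / 18.02 = 0.2715 mol H2O
Molar mass of KF = 58.10 g/mol → mol KF = 7.887 / 58.10 = 0.1357
n = 0.2715 / 0.1357 = 2.00 ≈ 2 → KF·2H2O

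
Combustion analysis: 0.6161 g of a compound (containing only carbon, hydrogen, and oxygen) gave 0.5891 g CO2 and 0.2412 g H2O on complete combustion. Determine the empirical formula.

mol C = 0.5891 / 44.01 = 0.01339; mass C = 0.01339 × 12.01 = 0.1608 g
mol H = 2 × (0.2412 / 18.02) = 0.02677; mass H = 0.02677 × 1.008 = 0.02698 g
mass O = 0.6161 − (0.1877) = 0.4284 g → mol O = 0.02677
Ratios (÷ 0.01339): C 1.000, H 2.000, O 2.000
→ CH2O2

CH2O2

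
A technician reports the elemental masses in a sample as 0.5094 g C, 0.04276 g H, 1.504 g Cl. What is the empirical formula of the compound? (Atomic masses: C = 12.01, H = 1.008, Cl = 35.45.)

CHCl

n(C) = 0.5094/12.01 = 0.04241, n(H) = 0.04276/1.008 = 0.04242, n(Cl) = 1.504/35.45 = 0.04243
Smallest is C at 0.04241 mol; normalising gives C 1.000, H 1.000, Cl 1.000
≈ 1:1:1 → CHCl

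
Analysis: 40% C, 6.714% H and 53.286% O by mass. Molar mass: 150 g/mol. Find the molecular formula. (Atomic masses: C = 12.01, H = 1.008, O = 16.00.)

Assume 100 g: 40 g C, 6.714 g H, 53.286 g O.
C: 40 g ÷ 12.01 g/mol = 3.331 mol
H: 6.714 g ÷ 1.008 g/mol = 6.661 mol
O: 53.286 g ÷ 16.00 g/mol = 3.33 mol
Smallest is O at 3.33 mol; normalising gives C 1.000, H 2.000, O 1.000
→ CH2O
Empirical-formula mass = 30.03 g/mol
n = 150 / 30.03 = 5.00 ≈ 5
Molecular formula = (CH2O)×5 = C5H10O5

C5H10O5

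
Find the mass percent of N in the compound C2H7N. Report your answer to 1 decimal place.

Molar mass = 2(12.01) + 7(1.008) + 1(14.01) = 45.086 g/mol
Mass of N per mole = 1 × 14.01 = 14.010 g
% N = 14.010 / 45.086 × 100 = 31.1%

31.1%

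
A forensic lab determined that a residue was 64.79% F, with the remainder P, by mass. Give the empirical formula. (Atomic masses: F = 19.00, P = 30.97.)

Assume 100 g: 64.79 g F, 35.21 g P.
Moles — F: 64.79 / 19.00 = 3.41 mol; P: 35.21 / 30.97 = 1.137 mol
Smallest is P at 1.137 mol; normalising gives F 2.999, P 1.000
≈ 3:1 → F3P

F3P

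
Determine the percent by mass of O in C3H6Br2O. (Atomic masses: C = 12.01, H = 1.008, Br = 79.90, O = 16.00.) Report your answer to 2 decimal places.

Molar mass = 3(12.01) + 6(1.008) + 2(79.90) + 1(16.00) = 217.878 g/mol
Mass of O per mole = 1 × 16.00 = 16.000 g
% O = 16.000 / 217.878 × 100 = 7.34%

7.34%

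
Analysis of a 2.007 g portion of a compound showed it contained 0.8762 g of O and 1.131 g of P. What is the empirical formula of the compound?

n(O) = 0.8762/16.00 = 0.05476, n(P) = 1.131/30.97 = 0.03652
Ratios (÷ 0.03652): O 1.500, P 1.000
Multiply by 2: O 3.00, P 2.00 → O3P2

O3P2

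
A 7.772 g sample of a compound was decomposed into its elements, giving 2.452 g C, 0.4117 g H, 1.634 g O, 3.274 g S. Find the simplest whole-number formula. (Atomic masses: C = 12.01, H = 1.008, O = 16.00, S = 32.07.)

Moles — C: 2.452 / 12.01 = 0.2042 mol; H: 0.4117 / 1.008 = 0.4084 mol; O: 1.634 / 16.00 = 0.1021 mol; S: 3.274 / 32.07 = 0.1021 mol
Smallest is S at 0.1021 mol; normalising gives C 2.000, H 4.001, O 1.000, S 1.000
→ C2H4OS

C2H4OS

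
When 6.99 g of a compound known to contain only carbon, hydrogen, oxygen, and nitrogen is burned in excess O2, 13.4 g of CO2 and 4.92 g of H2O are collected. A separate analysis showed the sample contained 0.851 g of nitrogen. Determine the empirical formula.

mol C = 13.4 / 44.01 = 0.3045; mass C = 0.3045 × 12.01 = 3.657 g
mol H = 2 × (4.92 / 18.02) = 0.5461; mass H = 0.5461 × 1.008 = 0.5504 g
mol N = 0.851 / 14.01 = 0.06074
mass O = 6.99 − (5.058) = 1.932 g → mol O = 0.1207
Divide by the smallest (0.06074 mol N): C 5.013, H 8.990, N 1.000, O 1.988
Ratio ≈ 5:9:1:2, so the empirical formula is C5H9NO2

C5H9NO2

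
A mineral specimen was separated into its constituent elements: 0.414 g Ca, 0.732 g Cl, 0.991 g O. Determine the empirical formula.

Moles — Ca: 0.414 / 40.08 = 0.01033 mol; Cl: 0.732 / 35.45 = 0.02065 mol; O: 0.991 / 16.00 = 0.06194 mol
Ratios (÷ 0.01033): Ca 1.000, Cl 1.999, O 5.996
→ CaCl2O6

CaCl2O6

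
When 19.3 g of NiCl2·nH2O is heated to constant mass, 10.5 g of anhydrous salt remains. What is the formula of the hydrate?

NiCl2·6H2O

Mass of water lost = 19.3 − 10.5 = 8.8 g → 8.8 / 18.02 = 0.4883 mol H2O
Molar mass of NiCl2 = 129.59 g/mol → mol NiCl2 = 10.5 / 129.59 = 0.08102
n = 0.4883 / 0.08102 = 6.03 ≈ 6 → NiCl2·6H2O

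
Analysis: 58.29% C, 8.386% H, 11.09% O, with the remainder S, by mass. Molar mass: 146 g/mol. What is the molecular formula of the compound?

Assume 100 g: 58.29 g C, 8.386 g H, 11.09 g O, 22.234 g S.
C: 58.29 g ÷ 12.01 g/mol = 4.853 mol
H: 8.386 g ÷ 1.008 g/mol = 8.319 mol
O: 11.09 g ÷ 16.00 g/mol = 0.6931 mol
S: 22.234 g ÷ 32.07 g/mol = 0.6933 mol
Smallest is O at 0.6931 mol; normalising gives C 7.002, H 12.003, O 1.000, S 1.000
→ C7H12OS
Empirical-formula mass = 144.24 g/mol
n = 146 / 144.24 = 1.01 ≈ 1
Molecular formula = empirical formula = C7H12OS

C7H12OS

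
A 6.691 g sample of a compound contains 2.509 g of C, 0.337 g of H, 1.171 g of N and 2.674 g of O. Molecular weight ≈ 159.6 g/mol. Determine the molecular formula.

Moles — C: 2.509 / 12.01 = 0.2089 mol; H: 0.337 / 1.008 = 0.3343 mol; N: 1.171 / 14.01 = 0.08358 mol; O: 2.674 / 16.00 = 0.1671 mol
Ratios (÷ 0.08358): C 2.499, H 4.000, N 1.000, O 2.000
Multiply by 2: C 5.00, H 8.00, N 2.00, O 4.00 → C5H8N2O4
Empirical-formula mass = 160.13 g/mol
n = 159.6 / 160.13 = 1.00 ≈ 1
Molecular formula = empirical formula = C5H8N2O4

C5H8N2O4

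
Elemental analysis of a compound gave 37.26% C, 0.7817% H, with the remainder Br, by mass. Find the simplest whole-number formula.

Assume 100 g: 37.26 g C, 0.7817 g H, 61.958 g Br.
C: 37.26 g ÷ 12.01 g/mol = 3.102 mol
H: 0.7817 g ÷ 1.008 g/mol = 0.7755 mol
Br: 61.958 g ÷ 79.90 g/mol = 0.7754 mol
Ratios (÷ 0.7754): C 4.001, H 1.000, Br 1.000
→ C4HBr

C4HBr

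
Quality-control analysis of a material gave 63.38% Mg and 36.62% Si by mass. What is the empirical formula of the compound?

Assume 100 g: 63.38 g Mg, 36.62 g Si.
n(Mg) = 63.38/24.31 = 2.607, n(Si) = 36.62/28.09 = 1.304
Divide by the smallest (1.304 mol Si): Mg 2.000, Si 1.000
Ratio ≈ 2:1, so the empirical formula is Mg2Si

Mg2Si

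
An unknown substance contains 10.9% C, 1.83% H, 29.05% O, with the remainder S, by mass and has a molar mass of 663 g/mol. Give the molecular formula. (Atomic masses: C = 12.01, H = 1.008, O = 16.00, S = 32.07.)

Assume 100 g: 10.9 g C, 1.83 g H, 29.05 g O, 58.22 g S.
C: 10.9 g ÷ 12.01 g/mol = 0.9076 mol
H: 1.83 g ÷ 1.008 g/mol = 1.815 mol
O: 29.05 g ÷ 16.00 g/mol = 1.816 mol
S: 58.22 g ÷ 32.07 g/mol = 1.815 mol
Ratios (÷ 0.9076): C 1.000, H 2.000, O 2.001, S 2.000
Ratio ≈ 1:2:2:2, so the empirical formula is CH2O2S2
Empirical-formula mass = 110.17 g/mol
n = 663 / 110.17 = 6.02 ≈ 6
Molecular formula = (CH2O2S2)×6 = C6H12O12S12

C6H12O12S12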